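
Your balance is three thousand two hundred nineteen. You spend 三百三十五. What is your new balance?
Convert three thousand two hundred nineteen (English words) → 3×1000 + 2×100 + 19 = 3219 (decimal)
Convert 三百三十五 (Chinese numeral) → 3×100 + 3×10 + 5 = 335 (decimal)
Compute 3219 - 335 = 2884
2884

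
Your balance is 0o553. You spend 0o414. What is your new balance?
Convert 0o553 (octal) → 5×64 + 5×8 + 3 = 363 (decimal)
Convert 0o414 (octal) → 4×64 + 1×8 + 4 = 268 (decimal)
Compute 363 - 268 = 95
95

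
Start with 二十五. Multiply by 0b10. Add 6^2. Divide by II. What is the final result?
Convert 二十五 (Chinese numeral) → 2×10 + 5 = 25 (decimal)
Start: 25
Convert 0b10 (binary) → 2 (decimal)
25 × 2 = 50
Convert 6^2 (power) → 36 (decimal)
50 + 36 = 86
Convert II (Roman numeral) → 1 + 1 = 2 (decimal)
86 ÷ 2 = 43
43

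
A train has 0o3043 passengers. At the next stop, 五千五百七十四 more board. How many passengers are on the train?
Convert 0o3043 (octal) → 3×512 + 4×8 + 3 = 1571 (decimal)
Convert 五千五百七十四 (Chinese numeral) → 5×1000 + 5×100 + 7×10 + 4 = 5574 (decimal)
Compute 1571 + 5574 = 7145
7145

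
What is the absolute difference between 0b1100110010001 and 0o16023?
Convert 0b1100110010001 (binary) → 4096 + 2048 + 256 + 128 + 16 + 1 = 6545 (decimal)
Convert 0o16023 (octal) → 1×4096 + 6×512 + 2×8 + 3 = 7187 (decimal)
Compute |6545 - 7187| = 642
642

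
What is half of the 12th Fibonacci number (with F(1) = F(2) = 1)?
The 12th Fibonacci number (with F(1) = F(2) = 1): 1, 1, 2, 3, 5, 8, 13, 21, 34, 55, 89, 144 → 144
Compute 144 ÷ 2 = 72
72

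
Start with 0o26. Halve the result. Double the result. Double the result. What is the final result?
Convert 0o26 (octal) → 2×8 + 6 = 22 (decimal)
Start: 22
22 ÷ 2 = 11
11 × 2 = 22
22 × 2 = 44
44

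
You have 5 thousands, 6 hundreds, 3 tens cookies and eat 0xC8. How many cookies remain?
Convert 5 thousands, 6 hundreds, 3 tens (place-value notation) → 5×1000 + 6×100 + 3×10 = 5630 (decimal)
Convert 0xC8 (hexadecimal) → 12×16 + 8 = 200 (decimal)
Compute 5630 - 200 = 5430
5430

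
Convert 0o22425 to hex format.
Convert 0o22425 (octal) → 2×4096 + 2×512 + 4×64 + 2×8 + 5 = 9493 (decimal)
Convert 9493 (decimal) → 9493 = 2×4096 + 5×256 + 1×16 + 5 → 0x2515 (hexadecimal)
0x2515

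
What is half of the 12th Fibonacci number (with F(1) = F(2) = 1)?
The 12th Fibonacci number (with F(1) = F(2) = 1): 1, 1, 2, 3, 5, 8, 13, 21, 34, 55, 89, 144 → 144
Compute 144 ÷ 2 = 72
72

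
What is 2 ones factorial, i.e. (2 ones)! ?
Convert 2 ones (place-value notation) → 2 (decimal)
Compute 2! = 2
2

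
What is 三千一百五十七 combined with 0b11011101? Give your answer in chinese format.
Convert 三千一百五十七 (Chinese numeral) → 3×1000 + 1×100 + 5×10 + 7 = 3157 (decimal)
Convert 0b11011101 (binary) → 128 + 64 + 16 + 8 + 4 + 1 = 221 (decimal)
Compute 3157 + 221 = 3378
Convert 3378 (decimal) → 3378 = 3×1000 + 3×100 + 7×10 + 8 → 三千三百七十八 (Chinese numeral)
三千三百七十八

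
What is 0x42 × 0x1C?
Convert 0x42 (hexadecimal) → 4×16 + 2 = 66 (decimal)
Convert 0x1C (hexadecimal) → 1×16 + 12 = 28 (decimal)
Compute 66 × 28 = 1848
1848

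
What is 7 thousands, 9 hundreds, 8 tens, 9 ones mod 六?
Convert 7 thousands, 9 hundreds, 8 tens, 9 ones (place-value notation) → 7×1000 + 9×100 + 8×10 + 9 = 7989 (decimal)
Convert 六 (Chinese numeral) → 6 (decimal)
Compute 7989 mod 6 = 3
3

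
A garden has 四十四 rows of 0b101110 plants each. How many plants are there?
Convert 0b101110 (binary) → 32 + 8 + 4 + 2 = 46 (decimal)
Convert 四十四 (Chinese numeral) → 4×10 + 4 = 44 (decimal)
Compute 46 × 44 = 2024
2024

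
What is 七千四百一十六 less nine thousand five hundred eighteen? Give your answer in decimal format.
Convert 七千四百一十六 (Chinese numeral) → 7×1000 + 4×100 + 1×10 + 6 = 7416 (decimal)
Convert nine thousand five hundred eighteen (English words) → 9×1000 + 5×100 + 18 = 9518 (decimal)
Compute 7416 - 9518 = -2102
-2102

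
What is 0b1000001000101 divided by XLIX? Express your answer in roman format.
Convert 0b1000001000101 (binary) → 4096 + 64 + 4 + 1 = 4165 (decimal)
Convert XLIX (Roman numeral) → 40 + 9 = 49 (decimal)
Compute 4165 ÷ 49 = 85
Convert 85 (decimal) → 85 = 50 + 10 + 10 + 10 + 5 → LXXXV (Roman numeral)
LXXXV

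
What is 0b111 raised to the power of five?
Convert 0b111 (binary) → 4 + 2 + 1 = 7 (decimal)
Convert five (English words) → 5 (decimal)
Compute 7 ^ 5 = 16807
16807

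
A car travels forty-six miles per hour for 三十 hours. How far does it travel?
Convert forty-six (English words) → 46 (decimal)
Convert 三十 (Chinese numeral) → 3×10 = 30 (decimal)
Compute 46 × 30 = 1380
1380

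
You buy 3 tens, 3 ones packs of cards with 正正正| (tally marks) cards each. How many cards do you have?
Convert 正正正| (tally marks) → 5 + 5 + 5 + 1 = 16 (decimal)
Convert 3 tens, 3 ones (place-value notation) → 3×10 + 3 = 33 (decimal)
Compute 16 × 33 = 528
528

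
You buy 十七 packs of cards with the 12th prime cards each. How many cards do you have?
Convert the 12th prime (prime index) → 37 (decimal)
Convert 十七 (Chinese numeral) → 1×10 + 7 = 17 (decimal)
Compute 37 × 17 = 629
629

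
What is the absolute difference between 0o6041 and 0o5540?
Convert 0o6041 (octal) → 6×512 + 4×8 + 1 = 3105 (decimal)
Convert 0o5540 (octal) → 5×512 + 5×64 + 4×8 = 2912 (decimal)
Compute |3105 - 2912| = 193
193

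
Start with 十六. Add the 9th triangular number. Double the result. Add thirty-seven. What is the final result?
Convert 十六 (Chinese numeral) → 1×10 + 6 = 16 (decimal)
Start: 16
Convert the 9th triangular number (triangular index) → 9×10/2 = 45 (decimal)
16 + 45 = 61
61 × 2 = 122
Convert thirty-seven (English words) → 37 (decimal)
122 + 37 = 159
159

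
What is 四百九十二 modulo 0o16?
Convert 四百九十二 (Chinese numeral) → 4×100 + 9×10 + 2 = 492 (decimal)
Convert 0o16 (octal) → 1×8 + 6 = 14 (decimal)
Compute 492 mod 14 = 2
2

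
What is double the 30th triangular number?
The 30th triangular number = 30×31/2 = 465
Compute 465 × 2 = 930
930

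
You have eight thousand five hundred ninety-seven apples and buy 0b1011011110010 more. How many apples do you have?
Convert eight thousand five hundred ninety-seven (English words) → 8×1000 + 5×100 + 97 = 8597 (decimal)
Convert 0b1011011110010 (binary) → 4096 + 1024 + 512 + 128 + 64 + 32 + 16 + 2 = 5874 (decimal)
Compute 8597 + 5874 = 14471
14471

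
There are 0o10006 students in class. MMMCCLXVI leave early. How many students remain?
Convert 0o10006 (octal) → 1×4096 + 6 = 4102 (decimal)
Convert MMMCCLXVI (Roman numeral) → 1000 + 1000 + 1000 + 100 + 100 + 50 + 10 + 5 + 1 = 3266 (decimal)
Compute 4102 - 3266 = 836
836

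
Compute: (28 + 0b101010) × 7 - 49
Convert 0b101010 (binary) → 32 + 8 + 2 = 42 (decimal)
Expression in decimal: (28 + 42) × 7 - 49
Parentheses first: 28 + 42 = 70
Multiply: 70 × 7 = 490
Subtract: 490 - 49 = 441
441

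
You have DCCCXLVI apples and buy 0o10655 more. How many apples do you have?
Convert DCCCXLVI (Roman numeral) → 500 + 100 + 100 + 100 + 40 + 5 + 1 = 846 (decimal)
Convert 0o10655 (octal) → 1×4096 + 6×64 + 5×8 + 5 = 4525 (decimal)
Compute 846 + 4525 = 5371
5371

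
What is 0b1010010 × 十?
Convert 0b1010010 (binary) → 64 + 16 + 2 = 82 (decimal)
Convert 十 (Chinese numeral) → 1×10 = 10 (decimal)
Compute 82 × 10 = 820
820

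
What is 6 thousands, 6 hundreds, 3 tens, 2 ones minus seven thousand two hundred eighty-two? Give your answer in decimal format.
Convert 6 thousands, 6 hundreds, 3 tens, 2 ones (place-value notation) → 6×1000 + 6×100 + 3×10 + 2 = 6632 (decimal)
Convert seven thousand two hundred eighty-two (English words) → 7×1000 + 2×100 + 82 = 7282 (decimal)
Compute 6632 - 7282 = -650
-650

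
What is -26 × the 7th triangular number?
Convert the 7th triangular number (triangular index) → 7×8/2 = 28 (decimal)
Compute -26 × 28 = -728
-728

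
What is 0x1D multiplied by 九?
Convert 0x1D (hexadecimal) → 1×16 + 13 = 29 (decimal)
Convert 九 (Chinese numeral) → 9 (decimal)
Compute 29 × 9 = 261
261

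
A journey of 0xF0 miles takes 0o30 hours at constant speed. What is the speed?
Convert 0xF0 (hexadecimal) → 15×16 = 240 (decimal)
Convert 0o30 (octal) → 3×8 = 24 (decimal)
Compute 240 ÷ 24 = 10
10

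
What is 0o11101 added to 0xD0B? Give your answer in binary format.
Convert 0o11101 (octal) → 1×4096 + 1×512 + 1×64 + 1 = 4673 (decimal)
Convert 0xD0B (hexadecimal) → 13×256 + 11 = 3339 (decimal)
Compute 4673 + 3339 = 8012
Convert 8012 (decimal) → 8012 = 4096 + 2048 + 1024 + 512 + 256 + 64 + 8 + 4 → 0b1111101001100 (binary)
0b1111101001100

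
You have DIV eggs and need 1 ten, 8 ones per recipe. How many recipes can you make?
Convert DIV (Roman numeral) → 500 + 4 = 504 (decimal)
Convert 1 ten, 8 ones (place-value notation) → 1×10 + 8 = 18 (decimal)
Compute 504 ÷ 18 = 28
28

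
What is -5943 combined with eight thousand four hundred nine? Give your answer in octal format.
Convert eight thousand four hundred nine (English words) → 8×1000 + 4×100 + 9 = 8409 (decimal)
Compute -5943 + 8409 = 2466
Convert 2466 (decimal) → 2466 = 4×512 + 6×64 + 4×8 + 2 → 0o4642 (octal)
0o4642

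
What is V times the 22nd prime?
Convert V (Roman numeral) → 5 (decimal)
Convert the 22nd prime (prime index) → 79 (decimal)
Compute 5 × 79 = 395
395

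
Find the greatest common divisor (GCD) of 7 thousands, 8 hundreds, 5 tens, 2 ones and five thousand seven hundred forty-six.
Convert 7 thousands, 8 hundreds, 5 tens, 2 ones (place-value notation) → 7×1000 + 8×100 + 5×10 + 2 = 7852 (decimal)
Convert five thousand seven hundred forty-six (English words) → 5×1000 + 7×100 + 46 = 5746 (decimal)
Compute gcd(7852, 5746) = 26
26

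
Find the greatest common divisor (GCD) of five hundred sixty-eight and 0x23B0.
Convert five hundred sixty-eight (English words) → 5×100 + 68 = 568 (decimal)
Convert 0x23B0 (hexadecimal) → 2×4096 + 3×256 + 11×16 = 9136 (decimal)
Compute gcd(568, 9136) = 8
8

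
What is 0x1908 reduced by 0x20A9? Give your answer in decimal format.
Convert 0x1908 (hexadecimal) → 1×4096 + 9×256 + 8 = 6408 (decimal)
Convert 0x20A9 (hexadecimal) → 2×4096 + 10×16 + 9 = 8361 (decimal)
Compute 6408 - 8361 = -1953
-1953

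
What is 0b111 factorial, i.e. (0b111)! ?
Convert 0b111 (binary) → 4 + 2 + 1 = 7 (decimal)
Compute 7! = 5040
5040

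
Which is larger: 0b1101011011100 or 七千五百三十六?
Convert 0b1101011011100 (binary) → 4096 + 2048 + 512 + 128 + 64 + 16 + 8 + 4 = 6876 (decimal)
Convert 七千五百三十六 (Chinese numeral) → 7×1000 + 5×100 + 3×10 + 6 = 7536 (decimal)
Compare 6876 vs 7536: larger = 7536
7536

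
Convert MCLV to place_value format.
Convert MCLV (Roman numeral) → 1000 + 100 + 50 + 5 = 1155 (decimal)
Convert 1155 (decimal) → 1155 = 1×1000 + 1×100 + 5×10 + 5 → 1 thousand, 1 hundred, 5 tens, 5 ones (place-value notation)
1 thousand, 1 hundred, 5 tens, 5 ones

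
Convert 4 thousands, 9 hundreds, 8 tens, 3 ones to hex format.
Convert 4 thousands, 9 hundreds, 8 tens, 3 ones (place-value notation) → 4×1000 + 9×100 + 8×10 + 3 = 4983 (decimal)
Convert 4983 (decimal) → 4983 = 1×4096 + 3×256 + 7×16 + 7 → 0x1377 (hexadecimal)
0x1377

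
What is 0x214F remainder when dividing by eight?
Convert 0x214F (hexadecimal) → 2×4096 + 1×256 + 4×16 + 15 = 8527 (decimal)
Convert eight (English words) → 8 (decimal)
Compute 8527 mod 8 = 7
7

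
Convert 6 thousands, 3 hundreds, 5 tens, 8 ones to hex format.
Convert 6 thousands, 3 hundreds, 5 tens, 8 ones (place-value notation) → 6×1000 + 3×100 + 5×10 + 8 = 6358 (decimal)
Convert 6358 (decimal) → 6358 = 1×4096 + 8×256 + 13×16 + 6 → 0x18D6 (hexadecimal)
0x18D6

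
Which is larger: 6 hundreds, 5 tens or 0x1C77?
Convert 6 hundreds, 5 tens (place-value notation) → 6×100 + 5×10 = 650 (decimal)
Convert 0x1C77 (hexadecimal) → 1×4096 + 12×256 + 7×16 + 7 = 7287 (decimal)
Compare 650 vs 7287: larger = 7287
7287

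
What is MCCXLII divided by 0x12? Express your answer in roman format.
Convert MCCXLII (Roman numeral) → 1000 + 100 + 100 + 40 + 1 + 1 = 1242 (decimal)
Convert 0x12 (hexadecimal) → 1×16 + 2 = 18 (decimal)
Compute 1242 ÷ 18 = 69
Convert 69 (decimal) → 69 = 50 + 10 + 9 → LXIX (Roman numeral)
LXIX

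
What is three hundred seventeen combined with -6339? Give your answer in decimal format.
Convert three hundred seventeen (English words) → 3×100 + 17 = 317 (decimal)
Compute 317 + -6339 = -6022
-6022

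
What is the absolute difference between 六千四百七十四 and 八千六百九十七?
Convert 六千四百七十四 (Chinese numeral) → 6×1000 + 4×100 + 7×10 + 4 = 6474 (decimal)
Convert 八千六百九十七 (Chinese numeral) → 8×1000 + 6×100 + 9×10 + 7 = 8697 (decimal)
Compute |6474 - 8697| = 2223
2223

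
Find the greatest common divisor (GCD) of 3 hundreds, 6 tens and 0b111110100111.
Convert 3 hundreds, 6 tens (place-value notation) → 3×100 + 6×10 = 360 (decimal)
Convert 0b111110100111 (binary) → 2048 + 1024 + 512 + 256 + 128 + 32 + 4 + 2 + 1 = 4007 (decimal)
Compute gcd(360, 4007) = 1
1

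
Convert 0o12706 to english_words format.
Convert 0o12706 (octal) → 1×4096 + 2×512 + 7×64 + 6 = 5574 (decimal)
Convert 5574 (decimal) → 5574 = 5×1000 + 5×100 + 74 → five thousand five hundred seventy-four (English words)
five thousand five hundred seventy-four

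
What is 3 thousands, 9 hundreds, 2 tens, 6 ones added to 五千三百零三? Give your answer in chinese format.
Convert 3 thousands, 9 hundreds, 2 tens, 6 ones (place-value notation) → 3×1000 + 9×100 + 2×10 + 6 = 3926 (decimal)
Convert 五千三百零三 (Chinese numeral) → 5×1000 + 3×100 + 3 = 5303 (decimal)
Compute 3926 + 5303 = 9229
Convert 9229 (decimal) → 9229 = 9×1000 + 2×100 + 2×10 + 9 → 九千二百二十九 (Chinese numeral)
九千二百二十九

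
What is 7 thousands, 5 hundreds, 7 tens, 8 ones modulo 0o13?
Convert 7 thousands, 5 hundreds, 7 tens, 8 ones (place-value notation) → 7×1000 + 5×100 + 7×10 + 8 = 7578 (decimal)
Convert 0o13 (octal) → 1×8 + 3 = 11 (decimal)
Compute 7578 mod 11 = 10
10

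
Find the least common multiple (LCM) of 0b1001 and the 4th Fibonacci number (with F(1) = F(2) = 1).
Convert 0b1001 (binary) → 8 + 1 = 9 (decimal)
Convert the 4th Fibonacci number (with F(1) = F(2) = 1) (Fibonacci index) → 1, 1, 2, 3 → 3 (decimal)
Compute lcm(9, 3) = 9
9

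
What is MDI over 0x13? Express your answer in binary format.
Convert MDI (Roman numeral) → 1000 + 500 + 1 = 1501 (decimal)
Convert 0x13 (hexadecimal) → 1×16 + 3 = 19 (decimal)
Compute 1501 ÷ 19 = 79
Convert 79 (decimal) → 79 = 64 + 8 + 4 + 2 + 1 → 0b1001111 (binary)
0b1001111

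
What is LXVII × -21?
Convert LXVII (Roman numeral) → 50 + 10 + 5 + 1 + 1 = 67 (decimal)
Compute 67 × -21 = -1407
-1407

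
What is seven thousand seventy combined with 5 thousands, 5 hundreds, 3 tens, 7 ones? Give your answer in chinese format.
Convert seven thousand seventy (English words) → 7×1000 + 70 = 7070 (decimal)
Convert 5 thousands, 5 hundreds, 3 tens, 7 ones (place-value notation) → 5×1000 + 5×100 + 3×10 + 7 = 5537 (decimal)
Compute 7070 + 5537 = 12607
Convert 12607 (decimal) → 12607 = 1×10000 + 2×1000 + 6×100 + 7 → 一万二千六百零七 (Chinese numeral)
一万二千六百零七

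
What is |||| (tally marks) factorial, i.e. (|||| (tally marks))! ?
Convert |||| (tally marks) → 4 (decimal)
Compute 4! = 24
24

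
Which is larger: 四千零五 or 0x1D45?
Convert 四千零五 (Chinese numeral) → 4×1000 + 5 = 4005 (decimal)
Convert 0x1D45 (hexadecimal) → 1×4096 + 13×256 + 4×16 + 5 = 7493 (decimal)
Compare 4005 vs 7493: larger = 7493
7493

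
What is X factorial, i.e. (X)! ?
Convert X (Roman numeral) → 10 (decimal)
Compute 10! = 3628800
3628800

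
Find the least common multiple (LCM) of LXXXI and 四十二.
Convert LXXXI (Roman numeral) → 50 + 10 + 10 + 10 + 1 = 81 (decimal)
Convert 四十二 (Chinese numeral) → 4×10 + 2 = 42 (decimal)
Compute lcm(81, 42) = 1134
1134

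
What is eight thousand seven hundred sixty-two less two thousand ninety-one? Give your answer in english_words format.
Convert eight thousand seven hundred sixty-two (English words) → 8×1000 + 7×100 + 62 = 8762 (decimal)
Convert two thousand ninety-one (English words) → 2×1000 + 91 = 2091 (decimal)
Compute 8762 - 2091 = 6671
Convert 6671 (decimal) → 6671 = 6×1000 + 6×100 + 71 → six thousand six hundred seventy-one (English words)
six thousand six hundred seventy-one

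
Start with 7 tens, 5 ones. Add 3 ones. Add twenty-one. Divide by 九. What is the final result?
Convert 7 tens, 5 ones (place-value notation) → 7×10 + 5 = 75 (decimal)
Start: 75
Convert 3 ones (place-value notation) → 3 (decimal)
75 + 3 = 78
Convert twenty-one (English words) → 21 (decimal)
78 + 21 = 99
Convert 九 (Chinese numeral) → 9 (decimal)
99 ÷ 9 = 11
11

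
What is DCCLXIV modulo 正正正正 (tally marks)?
Convert DCCLXIV (Roman numeral) → 500 + 100 + 100 + 50 + 10 + 4 = 764 (decimal)
Convert 正正正正 (tally marks) → 5 + 5 + 5 + 5 = 20 (decimal)
Compute 764 mod 20 = 4
4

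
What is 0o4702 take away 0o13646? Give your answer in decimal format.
Convert 0o4702 (octal) → 4×512 + 7×64 + 2 = 2498 (decimal)
Convert 0o13646 (octal) → 1×4096 + 3×512 + 6×64 + 4×8 + 6 = 6054 (decimal)
Compute 2498 - 6054 = -3556
-3556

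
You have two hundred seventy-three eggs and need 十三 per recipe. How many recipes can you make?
Convert two hundred seventy-three (English words) → 2×100 + 73 = 273 (decimal)
Convert 十三 (Chinese numeral) → 1×10 + 3 = 13 (decimal)
Compute 273 ÷ 13 = 21
21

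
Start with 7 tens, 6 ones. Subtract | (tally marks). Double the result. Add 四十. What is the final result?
Convert 7 tens, 6 ones (place-value notation) → 7×10 + 6 = 76 (decimal)
Start: 76
Convert | (tally marks) → 1 (decimal)
76 - 1 = 75
75 × 2 = 150
Convert 四十 (Chinese numeral) → 4×10 = 40 (decimal)
150 + 40 = 190
190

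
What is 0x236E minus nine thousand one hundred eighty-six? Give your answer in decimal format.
Convert 0x236E (hexadecimal) → 2×4096 + 3×256 + 6×16 + 14 = 9070 (decimal)
Convert nine thousand one hundred eighty-six (English words) → 9×1000 + 1×100 + 86 = 9186 (decimal)
Compute 9070 - 9186 = -116
-116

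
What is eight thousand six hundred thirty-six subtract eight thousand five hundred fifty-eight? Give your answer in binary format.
Convert eight thousand six hundred thirty-six (English words) → 8×1000 + 6×100 + 36 = 8636 (decimal)
Convert eight thousand five hundred fifty-eight (English words) → 8×1000 + 5×100 + 58 = 8558 (decimal)
Compute 8636 - 8558 = 78
Convert 78 (decimal) → 78 = 64 + 8 + 4 + 2 → 0b1001110 (binary)
0b1001110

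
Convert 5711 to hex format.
Convert 5711 (decimal) → 5711 = 1×4096 + 6×256 + 4×16 + 15 → 0x164F (hexadecimal)
0x164F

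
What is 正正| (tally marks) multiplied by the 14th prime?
Convert 正正| (tally marks) → 5 + 5 + 1 = 11 (decimal)
Convert the 14th prime (prime index) → 43 (decimal)
Compute 11 × 43 = 473
473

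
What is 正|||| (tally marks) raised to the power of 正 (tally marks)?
Convert 正|||| (tally marks) → 5 + 4 = 9 (decimal)
Convert 正 (tally marks) → 5 (decimal)
Compute 9 ^ 5 = 59049
59049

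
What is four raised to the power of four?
Convert four (English words) → 4 (decimal)
Convert four (English words) → 4 (decimal)
Compute 4 ^ 4 = 256
256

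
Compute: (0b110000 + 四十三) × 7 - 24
Convert 0b110000 (binary) → 32 + 16 = 48 (decimal)
Convert 四十三 (Chinese numeral) → 4×10 + 3 = 43 (decimal)
Expression in decimal: (48 + 43) × 7 - 24
Parentheses first: 48 + 43 = 91
Multiply: 91 × 7 = 637
Subtract: 637 - 24 = 613
613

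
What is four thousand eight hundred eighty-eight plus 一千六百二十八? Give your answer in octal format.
Convert four thousand eight hundred eighty-eight (English words) → 4×1000 + 8×100 + 88 = 4888 (decimal)
Convert 一千六百二十八 (Chinese numeral) → 1×1000 + 6×100 + 2×10 + 8 = 1628 (decimal)
Compute 4888 + 1628 = 6516
Convert 6516 (decimal) → 6516 = 1×4096 + 4×512 + 5×64 + 6×8 + 4 → 0o14564 (octal)
0o14564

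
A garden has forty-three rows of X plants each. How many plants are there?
Convert X (Roman numeral) → 10 (decimal)
Convert forty-three (English words) → 43 (decimal)
Compute 10 × 43 = 430
430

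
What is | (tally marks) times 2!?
Convert | (tally marks) → 1 (decimal)
Convert 2! (factorial) → 2 (decimal)
Compute 1 × 2 = 2
2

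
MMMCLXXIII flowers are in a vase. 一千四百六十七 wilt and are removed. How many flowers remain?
Convert MMMCLXXIII (Roman numeral) → 1000 + 1000 + 1000 + 100 + 50 + 10 + 10 + 1 + 1 + 1 = 3173 (decimal)
Convert 一千四百六十七 (Chinese numeral) → 1×1000 + 4×100 + 6×10 + 7 = 1467 (decimal)
Compute 3173 - 1467 = 1706
1706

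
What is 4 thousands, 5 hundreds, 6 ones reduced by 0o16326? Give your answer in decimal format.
Convert 4 thousands, 5 hundreds, 6 ones (place-value notation) → 4×1000 + 5×100 + 6 = 4506 (decimal)
Convert 0o16326 (octal) → 1×4096 + 6×512 + 3×64 + 2×8 + 6 = 7382 (decimal)
Compute 4506 - 7382 = -2876
-2876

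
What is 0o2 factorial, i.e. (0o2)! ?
Convert 0o2 (octal) → 2 (decimal)
Compute 2! = 2
2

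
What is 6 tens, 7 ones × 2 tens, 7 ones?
Convert 6 tens, 7 ones (place-value notation) → 6×10 + 7 = 67 (decimal)
Convert 2 tens, 7 ones (place-value notation) → 2×10 + 7 = 27 (decimal)
Compute 67 × 27 = 1809
1809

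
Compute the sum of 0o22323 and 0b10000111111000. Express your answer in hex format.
Convert 0o22323 (octal) → 2×4096 + 2×512 + 3×64 + 2×8 + 3 = 9427 (decimal)
Convert 0b10000111111000 (binary) → 8192 + 256 + 128 + 64 + 32 + 16 + 8 = 8696 (decimal)
Compute 9427 + 8696 = 18123
Convert 18123 (decimal) → 18123 = 4×4096 + 6×256 + 12×16 + 11 → 0x46CB (hexadecimal)
0x46CB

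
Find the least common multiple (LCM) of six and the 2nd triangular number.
Convert six (English words) → 6 (decimal)
Convert the 2nd triangular number (triangular index) → 2×3/2 = 3 (decimal)
Compute lcm(6, 3) = 6
6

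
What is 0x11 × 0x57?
Convert 0x11 (hexadecimal) → 1×16 + 1 = 17 (decimal)
Convert 0x57 (hexadecimal) → 5×16 + 7 = 87 (decimal)
Compute 17 × 87 = 1479
1479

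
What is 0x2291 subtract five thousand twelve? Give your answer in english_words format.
Convert 0x2291 (hexadecimal) → 2×4096 + 2×256 + 9×16 + 1 = 8849 (decimal)
Convert five thousand twelve (English words) → 5×1000 + 12 = 5012 (decimal)
Compute 8849 - 5012 = 3837
Convert 3837 (decimal) → 3837 = 3×1000 + 8×100 + 37 → three thousand eight hundred thirty-seven (English words)
three thousand eight hundred thirty-seven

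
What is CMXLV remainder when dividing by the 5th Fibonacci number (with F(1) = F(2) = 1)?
Convert CMXLV (Roman numeral) → 900 + 40 + 5 = 945 (decimal)
Convert the 5th Fibonacci number (with F(1) = F(2) = 1) (Fibonacci index) → 1, 1, 2, 3, 5 → 5 (decimal)
Compute 945 mod 5 = 0
0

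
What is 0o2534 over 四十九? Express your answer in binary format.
Convert 0o2534 (octal) → 2×512 + 5×64 + 3×8 + 4 = 1372 (decimal)
Convert 四十九 (Chinese numeral) → 4×10 + 9 = 49 (decimal)
Compute 1372 ÷ 49 = 28
Convert 28 (decimal) → 28 = 16 + 8 + 4 → 0b11100 (binary)
0b11100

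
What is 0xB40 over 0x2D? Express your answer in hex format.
Convert 0xB40 (hexadecimal) → 11×256 + 4×16 = 2880 (decimal)
Convert 0x2D (hexadecimal) → 2×16 + 13 = 45 (decimal)
Compute 2880 ÷ 45 = 64
Convert 64 (decimal) → 64 = 4×16 → 0x40 (hexadecimal)
0x40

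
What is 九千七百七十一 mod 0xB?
Convert 九千七百七十一 (Chinese numeral) → 9×1000 + 7×100 + 7×10 + 1 = 9771 (decimal)
Convert 0xB (hexadecimal) → 11 (decimal)
Compute 9771 mod 11 = 3
3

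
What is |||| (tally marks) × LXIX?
Convert |||| (tally marks) → 4 (decimal)
Convert LXIX (Roman numeral) → 50 + 10 + 9 = 69 (decimal)
Compute 4 × 69 = 276
276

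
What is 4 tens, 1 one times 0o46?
Convert 4 tens, 1 one (place-value notation) → 4×10 + 1 = 41 (decimal)
Convert 0o46 (octal) → 4×8 + 6 = 38 (decimal)
Compute 41 × 38 = 1558
1558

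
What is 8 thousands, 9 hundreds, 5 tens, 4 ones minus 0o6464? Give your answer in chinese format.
Convert 8 thousands, 9 hundreds, 5 tens, 4 ones (place-value notation) → 8×1000 + 9×100 + 5×10 + 4 = 8954 (decimal)
Convert 0o6464 (octal) → 6×512 + 4×64 + 6×8 + 4 = 3380 (decimal)
Compute 8954 - 3380 = 5574
Convert 5574 (decimal) → 5574 = 5×1000 + 5×100 + 7×10 + 4 → 五千五百七十四 (Chinese numeral)
五千五百七十四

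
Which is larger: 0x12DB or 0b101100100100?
Convert 0x12DB (hexadecimal) → 1×4096 + 2×256 + 13×16 + 11 = 4827 (decimal)
Convert 0b101100100100 (binary) → 2048 + 512 + 256 + 32 + 4 = 2852 (decimal)
Compare 4827 vs 2852: larger = 4827
4827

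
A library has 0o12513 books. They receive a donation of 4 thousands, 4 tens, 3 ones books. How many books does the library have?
Convert 0o12513 (octal) → 1×4096 + 2×512 + 5×64 + 1×8 + 3 = 5451 (decimal)
Convert 4 thousands, 4 tens, 3 ones (place-value notation) → 4×1000 + 4×10 + 3 = 4043 (decimal)
Compute 5451 + 4043 = 9494
9494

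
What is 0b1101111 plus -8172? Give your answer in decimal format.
Convert 0b1101111 (binary) → 64 + 32 + 8 + 4 + 2 + 1 = 111 (decimal)
Compute 111 + -8172 = -8061
-8061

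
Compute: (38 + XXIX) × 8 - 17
Convert XXIX (Roman numeral) → 10 + 10 + 9 = 29 (decimal)
Expression in decimal: (38 + 29) × 8 - 17
Parentheses first: 38 + 29 = 67
Multiply: 67 × 8 = 536
Subtract: 536 - 17 = 519
519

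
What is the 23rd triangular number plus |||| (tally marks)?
The 23rd triangular number = 23×24/2 = 276
Convert |||| (tally marks) → 4 (decimal)
Compute 276 + 4 = 280
280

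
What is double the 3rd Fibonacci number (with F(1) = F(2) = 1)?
The 3rd Fibonacci number (with F(1) = F(2) = 1): 1, 1, 2 → 2
Compute 2 × 2 = 4
4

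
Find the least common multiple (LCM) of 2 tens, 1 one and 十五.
Convert 2 tens, 1 one (place-value notation) → 2×10 + 1 = 21 (decimal)
Convert 十五 (Chinese numeral) → 1×10 + 5 = 15 (decimal)
Compute lcm(21, 15) = 105
105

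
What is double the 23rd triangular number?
The 23rd triangular number = 23×24/2 = 276
Compute 276 × 2 = 552
552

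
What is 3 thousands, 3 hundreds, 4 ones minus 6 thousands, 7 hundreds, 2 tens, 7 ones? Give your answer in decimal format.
Convert 3 thousands, 3 hundreds, 4 ones (place-value notation) → 3×1000 + 3×100 + 4 = 3304 (decimal)
Convert 6 thousands, 7 hundreds, 2 tens, 7 ones (place-value notation) → 6×1000 + 7×100 + 2×10 + 7 = 6727 (decimal)
Compute 3304 - 6727 = -3423
-3423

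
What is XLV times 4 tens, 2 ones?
Convert XLV (Roman numeral) → 40 + 5 = 45 (decimal)
Convert 4 tens, 2 ones (place-value notation) → 4×10 + 2 = 42 (decimal)
Compute 45 × 42 = 1890
1890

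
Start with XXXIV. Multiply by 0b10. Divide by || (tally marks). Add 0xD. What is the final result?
Convert XXXIV (Roman numeral) → 10 + 10 + 10 + 4 = 34 (decimal)
Start: 34
Convert 0b10 (binary) → 2 (decimal)
34 × 2 = 68
Convert || (tally marks) → 2 (decimal)
68 ÷ 2 = 34
Convert 0xD (hexadecimal) → 13 (decimal)
34 + 13 = 47
47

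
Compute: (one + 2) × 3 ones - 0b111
Convert one (English words) → 1 (decimal)
Convert 3 ones (place-value notation) → 3 (decimal)
Convert 0b111 (binary) → 4 + 2 + 1 = 7 (decimal)
Expression in decimal: (1 + 2) × 3 - 7
Parentheses first: 1 + 2 = 3
Multiply: 3 × 3 = 9
Subtract: 9 - 7 = 2
2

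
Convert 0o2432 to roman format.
Convert 0o2432 (octal) → 2×512 + 4×64 + 3×8 + 2 = 1306 (decimal)
Convert 1306 (decimal) → 1306 = 1000 + 100 + 100 + 100 + 5 + 1 → MCCCVI (Roman numeral)
MCCCVI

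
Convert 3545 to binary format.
Convert 3545 (decimal) → 3545 = 2048 + 1024 + 256 + 128 + 64 + 16 + 8 + 1 → 0b110111011001 (binary)
0b110111011001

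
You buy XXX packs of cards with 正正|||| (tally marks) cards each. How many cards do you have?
Convert 正正|||| (tally marks) → 5 + 5 + 4 = 14 (decimal)
Convert XXX (Roman numeral) → 10 + 10 + 10 = 30 (decimal)
Compute 14 × 30 = 420
420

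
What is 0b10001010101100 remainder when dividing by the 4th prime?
Convert 0b10001010101100 (binary) → 8192 + 512 + 128 + 32 + 8 + 4 = 8876 (decimal)
Convert the 4th prime (prime index) → 7 (decimal)
Compute 8876 mod 7 = 0
0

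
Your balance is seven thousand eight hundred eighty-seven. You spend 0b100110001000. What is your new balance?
Convert seven thousand eight hundred eighty-seven (English words) → 7×1000 + 8×100 + 87 = 7887 (decimal)
Convert 0b100110001000 (binary) → 2048 + 256 + 128 + 8 = 2440 (decimal)
Compute 7887 - 2440 = 5447
5447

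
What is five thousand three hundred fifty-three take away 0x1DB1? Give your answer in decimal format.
Convert five thousand three hundred fifty-three (English words) → 5×1000 + 3×100 + 53 = 5353 (decimal)
Convert 0x1DB1 (hexadecimal) → 1×4096 + 13×256 + 11×16 + 1 = 7601 (decimal)
Compute 5353 - 7601 = -2248
-2248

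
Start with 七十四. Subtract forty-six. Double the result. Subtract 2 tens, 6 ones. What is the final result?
Convert 七十四 (Chinese numeral) → 7×10 + 4 = 74 (decimal)
Start: 74
Convert forty-six (English words) → 46 (decimal)
74 - 46 = 28
28 × 2 = 56
Convert 2 tens, 6 ones (place-value notation) → 2×10 + 6 = 26 (decimal)
56 - 26 = 30
30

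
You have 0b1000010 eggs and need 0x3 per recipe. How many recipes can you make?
Convert 0b1000010 (binary) → 64 + 2 = 66 (decimal)
Convert 0x3 (hexadecimal) → 3 (decimal)
Compute 66 ÷ 3 = 22
22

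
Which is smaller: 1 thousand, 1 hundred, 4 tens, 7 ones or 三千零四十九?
Convert 1 thousand, 1 hundred, 4 tens, 7 ones (place-value notation) → 1×1000 + 1×100 + 4×10 + 7 = 1147 (decimal)
Convert 三千零四十九 (Chinese numeral) → 3×1000 + 4×10 + 9 = 3049 (decimal)
Compare 1147 vs 3049: smaller = 1147
1147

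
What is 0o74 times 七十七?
Convert 0o74 (octal) → 7×8 + 4 = 60 (decimal)
Convert 七十七 (Chinese numeral) → 7×10 + 7 = 77 (decimal)
Compute 60 × 77 = 4620
4620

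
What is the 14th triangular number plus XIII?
The 14th triangular number = 14×15/2 = 105
Convert XIII (Roman numeral) → 10 + 1 + 1 + 1 = 13 (decimal)
Compute 105 + 13 = 118
118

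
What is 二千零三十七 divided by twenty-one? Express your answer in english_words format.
Convert 二千零三十七 (Chinese numeral) → 2×1000 + 3×10 + 7 = 2037 (decimal)
Convert twenty-one (English words) → 21 (decimal)
Compute 2037 ÷ 21 = 97
Convert 97 (decimal) → ninety-seven (English words)
ninety-seven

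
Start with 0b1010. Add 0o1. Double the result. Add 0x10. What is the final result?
Convert 0b1010 (binary) → 8 + 2 = 10 (decimal)
Start: 10
Convert 0o1 (octal) → 1 (decimal)
10 + 1 = 11
11 × 2 = 22
Convert 0x10 (hexadecimal) → 1×16 = 16 (decimal)
22 + 16 = 38
38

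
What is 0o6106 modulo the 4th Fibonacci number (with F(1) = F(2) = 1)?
Convert 0o6106 (octal) → 6×512 + 1×64 + 6 = 3142 (decimal)
Convert the 4th Fibonacci number (with F(1) = F(2) = 1) (Fibonacci index) → 1, 1, 2, 3 → 3 (decimal)
Compute 3142 mod 3 = 1
1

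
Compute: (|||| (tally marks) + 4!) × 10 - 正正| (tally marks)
Convert |||| (tally marks) → 4 (decimal)
Convert 4! (factorial) → 24 (decimal)
Convert 正正| (tally marks) → 5 + 5 + 1 = 11 (decimal)
Expression in decimal: (4 + 24) × 10 - 11
Parentheses first: 4 + 24 = 28
Multiply: 28 × 10 = 280
Subtract: 280 - 11 = 269
269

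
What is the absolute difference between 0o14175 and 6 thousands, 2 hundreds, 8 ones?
Convert 0o14175 (octal) → 1×4096 + 4×512 + 1×64 + 7×8 + 5 = 6269 (decimal)
Convert 6 thousands, 2 hundreds, 8 ones (place-value notation) → 6×1000 + 2×100 + 8 = 6208 (decimal)
Compute |6269 - 6208| = 61
61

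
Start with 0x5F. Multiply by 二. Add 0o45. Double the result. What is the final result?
Convert 0x5F (hexadecimal) → 5×16 + 15 = 95 (decimal)
Start: 95
Convert 二 (Chinese numeral) → 2 (decimal)
95 × 2 = 190
Convert 0o45 (octal) → 4×8 + 5 = 37 (decimal)
190 + 37 = 227
227 × 2 = 454
454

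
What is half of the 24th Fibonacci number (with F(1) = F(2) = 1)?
The 24th Fibonacci number (with F(1) = F(2) = 1) = 46368
Compute 46368 ÷ 2 = 23184
23184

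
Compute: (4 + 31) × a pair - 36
Convert a pair (colloquial) → 2 (decimal)
Expression in decimal: (4 + 31) × 2 - 36
Parentheses first: 4 + 31 = 35
Multiply: 35 × 2 = 70
Subtract: 70 - 36 = 34
34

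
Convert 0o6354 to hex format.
Convert 0o6354 (octal) → 6×512 + 3×64 + 5×8 + 4 = 3308 (decimal)
Convert 3308 (decimal) → 3308 = 12×256 + 14×16 + 12 → 0xCEC (hexadecimal)
0xCEC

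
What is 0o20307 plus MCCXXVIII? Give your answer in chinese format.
Convert 0o20307 (octal) → 2×4096 + 3×64 + 7 = 8391 (decimal)
Convert MCCXXVIII (Roman numeral) → 1000 + 100 + 100 + 10 + 10 + 5 + 1 + 1 + 1 = 1228 (decimal)
Compute 8391 + 1228 = 9619
Convert 9619 (decimal) → 9619 = 9×1000 + 6×100 + 1×10 + 9 → 九千六百一十九 (Chinese numeral)
九千六百一十九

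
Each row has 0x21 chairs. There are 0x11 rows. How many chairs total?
Convert 0x21 (hexadecimal) → 2×16 + 1 = 33 (decimal)
Convert 0x11 (hexadecimal) → 1×16 + 1 = 17 (decimal)
Compute 33 × 17 = 561
561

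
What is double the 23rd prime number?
The 23rd prime number = 83
Compute 83 × 2 = 166
166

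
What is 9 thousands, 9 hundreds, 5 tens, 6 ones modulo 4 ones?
Convert 9 thousands, 9 hundreds, 5 tens, 6 ones (place-value notation) → 9×1000 + 9×100 + 5×10 + 6 = 9956 (decimal)
Convert 4 ones (place-value notation) → 4 (decimal)
Compute 9956 mod 4 = 0
0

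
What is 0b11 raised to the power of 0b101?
Convert 0b11 (binary) → 2 + 1 = 3 (decimal)
Convert 0b101 (binary) → 4 + 1 = 5 (decimal)
Compute 3 ^ 5 = 243
243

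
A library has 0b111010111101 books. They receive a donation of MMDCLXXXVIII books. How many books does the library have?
Convert 0b111010111101 (binary) → 2048 + 1024 + 512 + 128 + 32 + 16 + 8 + 4 + 1 = 3773 (decimal)
Convert MMDCLXXXVIII (Roman numeral) → 1000 + 1000 + 500 + 100 + 50 + 10 + 10 + 10 + 5 + 1 + 1 + 1 = 2688 (decimal)
Compute 3773 + 2688 = 6461
6461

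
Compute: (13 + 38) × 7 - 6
Parentheses first: 13 + 38 = 51
Multiply: 51 × 7 = 357
Subtract: 357 - 6 = 351
351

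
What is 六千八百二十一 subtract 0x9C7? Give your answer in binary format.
Convert 六千八百二十一 (Chinese numeral) → 6×1000 + 8×100 + 2×10 + 1 = 6821 (decimal)
Convert 0x9C7 (hexadecimal) → 9×256 + 12×16 + 7 = 2503 (decimal)
Compute 6821 - 2503 = 4318
Convert 4318 (decimal) → 4318 = 4096 + 128 + 64 + 16 + 8 + 4 + 2 → 0b1000011011110 (binary)
0b1000011011110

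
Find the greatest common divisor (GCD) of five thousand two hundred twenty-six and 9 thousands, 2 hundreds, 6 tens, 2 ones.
Convert five thousand two hundred twenty-six (English words) → 5×1000 + 2×100 + 26 = 5226 (decimal)
Convert 9 thousands, 2 hundreds, 6 tens, 2 ones (place-value notation) → 9×1000 + 2×100 + 6×10 + 2 = 9262 (decimal)
Compute gcd(5226, 9262) = 2
2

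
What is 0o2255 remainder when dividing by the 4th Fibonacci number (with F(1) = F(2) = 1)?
Convert 0o2255 (octal) → 2×512 + 2×64 + 5×8 + 5 = 1197 (decimal)
Convert the 4th Fibonacci number (with F(1) = F(2) = 1) (Fibonacci index) → 1, 1, 2, 3 → 3 (decimal)
Compute 1197 mod 3 = 0
0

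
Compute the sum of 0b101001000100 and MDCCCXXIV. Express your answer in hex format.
Convert 0b101001000100 (binary) → 2048 + 512 + 64 + 4 = 2628 (decimal)
Convert MDCCCXXIV (Roman numeral) → 1000 + 500 + 100 + 100 + 100 + 10 + 10 + 4 = 1824 (decimal)
Compute 2628 + 1824 = 4452
Convert 4452 (decimal) → 4452 = 1×4096 + 1×256 + 6×16 + 4 → 0x1164 (hexadecimal)
0x1164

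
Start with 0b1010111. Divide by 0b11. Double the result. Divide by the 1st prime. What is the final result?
Convert 0b1010111 (binary) → 64 + 16 + 4 + 2 + 1 = 87 (decimal)
Start: 87
Convert 0b11 (binary) → 2 + 1 = 3 (decimal)
87 ÷ 3 = 29
29 × 2 = 58
Convert the 1st prime (prime index) → 2 (decimal)
58 ÷ 2 = 29
29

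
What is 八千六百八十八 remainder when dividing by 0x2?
Convert 八千六百八十八 (Chinese numeral) → 8×1000 + 6×100 + 8×10 + 8 = 8688 (decimal)
Convert 0x2 (hexadecimal) → 2 (decimal)
Compute 8688 mod 2 = 0
0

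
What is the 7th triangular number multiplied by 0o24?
Convert the 7th triangular number (triangular index) → 7×8/2 = 28 (decimal)
Convert 0o24 (octal) → 2×8 + 4 = 20 (decimal)
Compute 28 × 20 = 560
560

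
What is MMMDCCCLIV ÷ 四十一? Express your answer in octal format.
Convert MMMDCCCLIV (Roman numeral) → 1000 + 1000 + 1000 + 500 + 100 + 100 + 100 + 50 + 4 = 3854 (decimal)
Convert 四十一 (Chinese numeral) → 4×10 + 1 = 41 (decimal)
Compute 3854 ÷ 41 = 94
Convert 94 (decimal) → 94 = 1×64 + 3×8 + 6 → 0o136 (octal)
0o136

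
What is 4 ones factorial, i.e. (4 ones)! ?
Convert 4 ones (place-value notation) → 4 (decimal)
Compute 4! = 24
24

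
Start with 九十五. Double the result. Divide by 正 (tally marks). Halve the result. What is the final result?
Convert 九十五 (Chinese numeral) → 9×10 + 5 = 95 (decimal)
Start: 95
95 × 2 = 190
Convert 正 (tally marks) → 5 (decimal)
190 ÷ 5 = 38
38 ÷ 2 = 19
19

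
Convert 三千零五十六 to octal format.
Convert 三千零五十六 (Chinese numeral) → 3×1000 + 5×10 + 6 = 3056 (decimal)
Convert 3056 (decimal) → 3056 = 5×512 + 7×64 + 6×8 → 0o5760 (octal)
0o5760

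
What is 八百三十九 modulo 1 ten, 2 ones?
Convert 八百三十九 (Chinese numeral) → 8×100 + 3×10 + 9 = 839 (decimal)
Convert 1 ten, 2 ones (place-value notation) → 1×10 + 2 = 12 (decimal)
Compute 839 mod 12 = 11
11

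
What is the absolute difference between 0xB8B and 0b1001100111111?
Convert 0xB8B (hexadecimal) → 11×256 + 8×16 + 11 = 2955 (decimal)
Convert 0b1001100111111 (binary) → 4096 + 512 + 256 + 32 + 16 + 8 + 4 + 2 + 1 = 4927 (decimal)
Compute |2955 - 4927| = 1972
1972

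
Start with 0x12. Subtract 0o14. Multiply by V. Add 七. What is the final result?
Convert 0x12 (hexadecimal) → 1×16 + 2 = 18 (decimal)
Start: 18
Convert 0o14 (octal) → 1×8 + 4 = 12 (decimal)
18 - 12 = 6
Convert V (Roman numeral) → 5 (decimal)
6 × 5 = 30
Convert 七 (Chinese numeral) → 7 (decimal)
30 + 7 = 37
37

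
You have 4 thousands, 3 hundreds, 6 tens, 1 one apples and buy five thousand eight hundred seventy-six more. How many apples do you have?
Convert 4 thousands, 3 hundreds, 6 tens, 1 one (place-value notation) → 4×1000 + 3×100 + 6×10 + 1 = 4361 (decimal)
Convert five thousand eight hundred seventy-six (English words) → 5×1000 + 8×100 + 76 = 5876 (decimal)
Compute 4361 + 5876 = 10237
10237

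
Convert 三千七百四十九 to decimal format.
Convert 三千七百四十九 (Chinese numeral) → 3×1000 + 7×100 + 4×10 + 9 = 3749 (decimal)
3749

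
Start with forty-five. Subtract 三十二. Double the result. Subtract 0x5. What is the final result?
Convert forty-five (English words) → 45 (decimal)
Start: 45
Convert 三十二 (Chinese numeral) → 3×10 + 2 = 32 (decimal)
45 - 32 = 13
13 × 2 = 26
Convert 0x5 (hexadecimal) → 5 (decimal)
26 - 5 = 21
21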